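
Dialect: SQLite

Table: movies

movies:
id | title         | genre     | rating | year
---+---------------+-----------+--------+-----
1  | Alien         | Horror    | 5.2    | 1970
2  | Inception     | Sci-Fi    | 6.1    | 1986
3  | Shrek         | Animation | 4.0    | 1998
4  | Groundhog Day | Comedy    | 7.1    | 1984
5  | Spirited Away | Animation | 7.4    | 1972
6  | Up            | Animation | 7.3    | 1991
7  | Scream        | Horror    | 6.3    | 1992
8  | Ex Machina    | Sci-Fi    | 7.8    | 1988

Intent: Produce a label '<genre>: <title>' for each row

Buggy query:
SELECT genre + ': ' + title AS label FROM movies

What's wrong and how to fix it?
Bug: SQLite uses || for string concatenation; + coerces text to numbers (yielding 0)

Fix: Replace + with || to concatenate text

Corrected query:
SELECT genre || ': ' || title AS label FROM movies

Result:
label                   
------------------------
Horror: Alien           
Sci-Fi: Inception       
Animation: Shrek        
Comedy: Groundhog Day   
Animation: Spirited Away
Animation: Up           
Horror: Scream          
Sci-Fi: Ex Machina      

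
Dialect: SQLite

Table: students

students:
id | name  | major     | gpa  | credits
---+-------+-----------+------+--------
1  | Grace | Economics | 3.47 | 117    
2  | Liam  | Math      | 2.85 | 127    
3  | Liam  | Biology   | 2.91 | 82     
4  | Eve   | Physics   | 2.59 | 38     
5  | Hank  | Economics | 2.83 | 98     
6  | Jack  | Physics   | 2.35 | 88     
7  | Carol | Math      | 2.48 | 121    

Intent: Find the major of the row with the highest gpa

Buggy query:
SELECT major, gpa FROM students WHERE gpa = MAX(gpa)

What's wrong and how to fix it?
Bug: WHERE is evaluated per row; an aggregate over the whole table isn't defined there

Fix: Wrap MAX in a scalar subquery so WHERE compares against a single value

Corrected query:
SELECT major, gpa FROM students WHERE gpa = (SELECT MAX(gpa) FROM students)

Result:
major     | gpa 
----------+-----
Economics | 3.47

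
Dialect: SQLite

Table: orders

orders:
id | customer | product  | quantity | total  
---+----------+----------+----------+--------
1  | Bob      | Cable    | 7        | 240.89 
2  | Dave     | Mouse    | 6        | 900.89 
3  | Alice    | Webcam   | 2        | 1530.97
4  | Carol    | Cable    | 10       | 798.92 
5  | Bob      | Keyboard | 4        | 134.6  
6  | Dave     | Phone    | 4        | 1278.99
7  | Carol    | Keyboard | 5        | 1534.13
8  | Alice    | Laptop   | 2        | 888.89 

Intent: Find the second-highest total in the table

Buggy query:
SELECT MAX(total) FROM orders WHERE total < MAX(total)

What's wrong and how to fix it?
Bug: MAX(total) on the right of the comparison is an aggregate-in-WHERE error

Fix: Put the inner MAX in a scalar subquery

Corrected query:
SELECT MAX(total) FROM orders WHERE total < (SELECT MAX(total) FROM orders)

Result:
MAX(total)
----------
1530.97   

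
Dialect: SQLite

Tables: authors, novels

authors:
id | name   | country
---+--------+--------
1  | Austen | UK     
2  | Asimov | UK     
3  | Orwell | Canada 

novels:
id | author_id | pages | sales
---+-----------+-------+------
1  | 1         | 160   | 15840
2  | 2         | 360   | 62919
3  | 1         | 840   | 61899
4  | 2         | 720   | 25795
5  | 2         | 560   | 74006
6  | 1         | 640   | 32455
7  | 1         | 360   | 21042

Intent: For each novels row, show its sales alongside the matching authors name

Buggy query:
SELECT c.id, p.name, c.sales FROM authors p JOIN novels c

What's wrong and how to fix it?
Bug: Missing join condition: each novels row is matched to all authors rows instead of just its own

Fix: Add ON c.author_id = p.id to the JOIN

Corrected query:
SELECT c.id, p.name, c.sales FROM authors p JOIN novels c ON c.author_id = p.id

Result:
id | name   | sales
---+--------+------
1  | Austen | 15840
2  | Asimov | 62919
3  | Austen | 61899
4  | Asimov | 25795
5  | Asimov | 74006
6  | Austen | 32455
7  | Austen | 21042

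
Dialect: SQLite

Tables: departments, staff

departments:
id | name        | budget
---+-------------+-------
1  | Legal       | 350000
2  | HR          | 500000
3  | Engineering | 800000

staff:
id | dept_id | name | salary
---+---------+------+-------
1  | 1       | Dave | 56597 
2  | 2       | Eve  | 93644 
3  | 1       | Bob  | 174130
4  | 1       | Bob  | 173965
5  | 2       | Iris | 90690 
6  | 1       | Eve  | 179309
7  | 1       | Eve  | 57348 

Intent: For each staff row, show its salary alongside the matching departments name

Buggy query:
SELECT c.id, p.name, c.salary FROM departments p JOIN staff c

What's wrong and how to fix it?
Bug: JOIN with no ON clause produces a cartesian product; every staff row pairs with every departments row

Fix: Specify the join condition linking the foreign key to the parent id

Corrected query:
SELECT c.id, p.name, c.salary FROM departments p JOIN staff c ON c.dept_id = p.id

Result:
id | name  | salary
---+-------+-------
1  | Legal | 56597 
2  | HR    | 93644 
3  | Legal | 174130
4  | Legal | 173965
5  | HR    | 90690 
6  | Legal | 179309
7  | Legal | 57348 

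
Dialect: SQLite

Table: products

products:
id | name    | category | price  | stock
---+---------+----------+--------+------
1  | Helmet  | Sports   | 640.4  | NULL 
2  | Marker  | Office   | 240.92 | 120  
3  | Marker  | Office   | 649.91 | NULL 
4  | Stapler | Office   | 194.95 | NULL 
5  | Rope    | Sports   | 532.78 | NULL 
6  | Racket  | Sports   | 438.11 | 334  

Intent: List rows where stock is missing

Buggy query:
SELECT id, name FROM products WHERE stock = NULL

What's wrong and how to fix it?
Bug: Comparing to NULL with '=' never matches; NULL = NULL is unknown, not true

Fix: Replace '= NULL' with 'IS NULL'

Corrected query:
SELECT id, name FROM products WHERE stock IS NULL

Result:
id | name   
---+--------
1  | Helmet 
3  | Marker 
4  | Stapler
5  | Rope   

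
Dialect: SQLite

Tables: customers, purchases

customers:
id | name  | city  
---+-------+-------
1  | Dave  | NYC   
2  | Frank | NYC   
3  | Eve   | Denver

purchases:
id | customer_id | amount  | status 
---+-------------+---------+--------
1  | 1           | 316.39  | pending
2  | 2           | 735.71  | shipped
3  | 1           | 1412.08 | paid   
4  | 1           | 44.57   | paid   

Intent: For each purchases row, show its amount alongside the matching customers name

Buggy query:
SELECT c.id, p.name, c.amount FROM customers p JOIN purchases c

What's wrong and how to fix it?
Bug: Missing join condition: each purchases row is matched to all customers rows instead of just its own

Fix: Add ON c.customer_id = p.id to the JOIN

Corrected query:
SELECT c.id, p.name, c.amount FROM customers p JOIN purchases c ON c.customer_id = p.id

Result:
id | name  | amount 
---+-------+--------
1  | Dave  | 316.39 
2  | Frank | 735.71 
3  | Dave  | 1412.08
4  | Dave  | 44.57  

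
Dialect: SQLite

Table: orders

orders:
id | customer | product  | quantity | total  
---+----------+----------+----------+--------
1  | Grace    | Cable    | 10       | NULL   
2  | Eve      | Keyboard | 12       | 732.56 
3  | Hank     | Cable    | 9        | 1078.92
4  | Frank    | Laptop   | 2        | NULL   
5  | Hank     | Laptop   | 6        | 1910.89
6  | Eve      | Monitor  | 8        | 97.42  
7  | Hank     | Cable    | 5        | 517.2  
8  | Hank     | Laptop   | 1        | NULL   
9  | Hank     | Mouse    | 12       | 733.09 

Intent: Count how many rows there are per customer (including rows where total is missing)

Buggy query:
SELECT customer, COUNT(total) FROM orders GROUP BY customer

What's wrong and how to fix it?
Bug: COUNT(column) counts non-NULL values only; rows with NULL total aren't counted

Fix: Replace COUNT(total) with COUNT(*)

Corrected query:
SELECT customer, COUNT(*) FROM orders GROUP BY customer

Result:
customer | COUNT(*)
---------+---------
Eve      | 2       
Frank    | 1       
Grace    | 1       
Hank     | 5       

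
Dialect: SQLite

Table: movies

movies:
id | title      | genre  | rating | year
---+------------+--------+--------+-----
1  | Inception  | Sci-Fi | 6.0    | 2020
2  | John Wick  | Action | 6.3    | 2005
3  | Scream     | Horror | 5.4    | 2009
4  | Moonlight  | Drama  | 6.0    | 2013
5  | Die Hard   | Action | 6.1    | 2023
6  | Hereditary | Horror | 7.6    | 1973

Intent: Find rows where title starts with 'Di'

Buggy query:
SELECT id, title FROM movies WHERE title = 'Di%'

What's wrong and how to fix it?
Bug: '=' compares the literal string including the % character; pattern matching needs LIKE

Fix: Use LIKE for wildcard pattern matching

Corrected query:
SELECT id, title FROM movies WHERE title LIKE 'Di%'

Result:
id | title   
---+---------
5  | Die Hard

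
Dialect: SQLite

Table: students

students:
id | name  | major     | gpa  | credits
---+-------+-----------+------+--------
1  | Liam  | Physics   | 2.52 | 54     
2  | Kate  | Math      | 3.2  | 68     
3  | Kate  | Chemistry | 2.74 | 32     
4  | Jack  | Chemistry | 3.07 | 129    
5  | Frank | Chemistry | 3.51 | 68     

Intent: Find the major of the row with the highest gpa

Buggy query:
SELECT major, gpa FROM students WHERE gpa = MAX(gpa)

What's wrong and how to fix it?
Bug: WHERE is evaluated per row; an aggregate over the whole table isn't defined there

Fix: Wrap MAX in a scalar subquery so WHERE compares against a single value

Corrected query:
SELECT major, gpa FROM students WHERE gpa = (SELECT MAX(gpa) FROM students)

Result:
major     | gpa 
----------+-----
Chemistry | 3.51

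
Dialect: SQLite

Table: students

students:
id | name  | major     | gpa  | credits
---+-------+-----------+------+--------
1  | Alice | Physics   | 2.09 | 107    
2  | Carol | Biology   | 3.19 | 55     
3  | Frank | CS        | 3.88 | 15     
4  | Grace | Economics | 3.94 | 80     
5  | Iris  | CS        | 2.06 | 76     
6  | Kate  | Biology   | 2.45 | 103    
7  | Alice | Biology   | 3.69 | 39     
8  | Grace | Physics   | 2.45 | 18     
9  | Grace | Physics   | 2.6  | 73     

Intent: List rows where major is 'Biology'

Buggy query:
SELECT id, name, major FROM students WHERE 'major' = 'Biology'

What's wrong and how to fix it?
Bug: 'major' in single quotes is a string literal, not the column; the comparison is literal-vs-literal and never true

Fix: Remove the quotes around the column name (or use double quotes for an identifier)

Corrected query:
SELECT id, name, major FROM students WHERE major = 'Biology'

Result:
id | name  | major  
---+-------+--------
2  | Carol | Biology
6  | Kate  | Biology
7  | Alice | Biology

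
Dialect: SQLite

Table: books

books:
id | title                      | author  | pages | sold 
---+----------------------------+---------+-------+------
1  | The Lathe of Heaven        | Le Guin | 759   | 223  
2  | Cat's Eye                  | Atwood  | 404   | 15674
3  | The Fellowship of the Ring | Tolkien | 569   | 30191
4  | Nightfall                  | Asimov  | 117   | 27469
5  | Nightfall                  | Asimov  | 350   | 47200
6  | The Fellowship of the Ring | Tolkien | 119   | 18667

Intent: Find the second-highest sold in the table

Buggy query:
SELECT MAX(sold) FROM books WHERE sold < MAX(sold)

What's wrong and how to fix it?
Bug: MAX(sold) on the right of the comparison is an aggregate-in-WHERE error

Fix: Compute the overall MAX in a subquery, then take MAX of rows below it

Corrected query:
SELECT MAX(sold) FROM books WHERE sold < (SELECT MAX(sold) FROM books)

Result:
MAX(sold)
---------
30191    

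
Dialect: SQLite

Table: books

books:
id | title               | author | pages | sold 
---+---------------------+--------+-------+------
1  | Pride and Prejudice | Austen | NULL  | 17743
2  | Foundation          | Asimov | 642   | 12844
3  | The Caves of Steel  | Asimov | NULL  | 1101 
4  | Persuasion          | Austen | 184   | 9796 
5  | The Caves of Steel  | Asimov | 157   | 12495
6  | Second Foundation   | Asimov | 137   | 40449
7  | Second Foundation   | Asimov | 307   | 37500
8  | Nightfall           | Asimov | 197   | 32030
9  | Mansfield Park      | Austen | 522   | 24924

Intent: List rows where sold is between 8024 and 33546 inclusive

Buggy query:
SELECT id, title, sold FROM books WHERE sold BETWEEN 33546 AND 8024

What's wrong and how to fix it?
Bug: The bounds are reversed; BETWEEN a AND b requires a <= b to match anything

Fix: Swap the bounds so the smaller value comes first

Corrected query:
SELECT id, title, sold FROM books WHERE sold BETWEEN 8024 AND 33546

Result:
id | title               | sold 
---+---------------------+------
1  | Pride and Prejudice | 17743
2  | Foundation          | 12844
4  | Persuasion          | 9796 
5  | The Caves of Steel  | 12495
8  | Nightfall           | 32030
9  | Mansfield Park      | 24924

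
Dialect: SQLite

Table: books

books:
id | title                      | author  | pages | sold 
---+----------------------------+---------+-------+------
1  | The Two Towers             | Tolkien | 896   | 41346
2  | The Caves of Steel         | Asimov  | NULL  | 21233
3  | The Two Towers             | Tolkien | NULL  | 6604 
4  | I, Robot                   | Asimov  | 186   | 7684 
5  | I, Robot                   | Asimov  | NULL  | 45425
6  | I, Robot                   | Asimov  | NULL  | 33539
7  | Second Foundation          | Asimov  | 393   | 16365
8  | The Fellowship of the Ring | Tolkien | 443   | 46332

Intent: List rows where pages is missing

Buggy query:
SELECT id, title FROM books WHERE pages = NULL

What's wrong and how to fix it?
Bug: '= NULL' is always unknown in SQL three-valued logic, so no rows match

Fix: Replace '= NULL' with 'IS NULL'

Corrected query:
SELECT id, title FROM books WHERE pages IS NULL

Result:
id | title             
---+-------------------
2  | The Caves of Steel
3  | The Two Towers    
5  | I, Robot          
6  | I, Robot          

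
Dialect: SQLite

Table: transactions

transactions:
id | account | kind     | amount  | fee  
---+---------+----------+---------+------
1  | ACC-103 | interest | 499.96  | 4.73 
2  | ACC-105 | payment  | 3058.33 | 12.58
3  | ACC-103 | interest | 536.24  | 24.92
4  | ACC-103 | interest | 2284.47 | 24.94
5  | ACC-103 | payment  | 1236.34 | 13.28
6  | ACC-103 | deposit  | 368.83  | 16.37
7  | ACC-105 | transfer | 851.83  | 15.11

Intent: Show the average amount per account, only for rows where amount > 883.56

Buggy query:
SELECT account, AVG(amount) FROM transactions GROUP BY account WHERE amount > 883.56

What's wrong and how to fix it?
Bug: Row-level WHERE must come before GROUP BY in the clause order

Fix: Move the WHERE clause before GROUP BY

Corrected query:
SELECT account, AVG(amount) FROM transactions WHERE amount > 883.56 GROUP BY account

Result:
account | AVG(amount)
--------+------------
ACC-103 | 1760.405   
ACC-105 | 3058.33    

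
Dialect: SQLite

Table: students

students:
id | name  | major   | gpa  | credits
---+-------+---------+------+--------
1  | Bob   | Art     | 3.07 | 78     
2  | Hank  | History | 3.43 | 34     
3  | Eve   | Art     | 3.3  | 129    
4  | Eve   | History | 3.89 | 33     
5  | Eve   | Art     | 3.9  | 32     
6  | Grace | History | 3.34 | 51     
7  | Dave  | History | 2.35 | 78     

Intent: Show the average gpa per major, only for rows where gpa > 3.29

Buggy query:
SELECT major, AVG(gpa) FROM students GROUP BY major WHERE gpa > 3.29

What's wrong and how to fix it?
Bug: WHERE cannot follow GROUP BY

Fix: Move the WHERE clause before GROUP BY

Corrected query:
SELECT major, AVG(gpa) FROM students WHERE gpa > 3.29 GROUP BY major

Result:
major   | AVG(gpa)
--------+---------
Art     | 3.6     
History | 3.553333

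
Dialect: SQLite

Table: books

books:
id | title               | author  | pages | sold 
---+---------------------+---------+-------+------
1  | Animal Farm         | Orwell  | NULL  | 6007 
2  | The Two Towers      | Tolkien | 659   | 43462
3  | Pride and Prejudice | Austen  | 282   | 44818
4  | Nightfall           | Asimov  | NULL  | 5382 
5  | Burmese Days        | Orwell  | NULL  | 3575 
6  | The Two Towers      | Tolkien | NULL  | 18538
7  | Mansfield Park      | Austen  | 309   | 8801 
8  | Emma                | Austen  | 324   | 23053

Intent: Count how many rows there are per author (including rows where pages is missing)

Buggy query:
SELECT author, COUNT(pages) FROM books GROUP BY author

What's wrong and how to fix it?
Bug: COUNT(pages) skips NULLs, so groups with missing pages are undercounted

Fix: Replace COUNT(pages) with COUNT(*)

Corrected query:
SELECT author, COUNT(*) FROM books GROUP BY author

Result:
author  | COUNT(*)
--------+---------
Asimov  | 1       
Austen  | 3       
Orwell  | 2       
Tolkien | 2       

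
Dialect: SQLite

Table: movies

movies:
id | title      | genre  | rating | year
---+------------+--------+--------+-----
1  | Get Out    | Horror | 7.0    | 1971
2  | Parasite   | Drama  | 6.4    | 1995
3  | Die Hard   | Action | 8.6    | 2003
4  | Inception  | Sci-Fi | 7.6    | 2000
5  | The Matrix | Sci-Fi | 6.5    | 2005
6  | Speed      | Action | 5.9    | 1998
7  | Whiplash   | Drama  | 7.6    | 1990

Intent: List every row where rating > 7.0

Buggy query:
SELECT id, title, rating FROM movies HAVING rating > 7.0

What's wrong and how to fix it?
Bug: HAVING filters the output of aggregation, but this query has no GROUP BY and no aggregate functions, so SQLite rejects it (HAVING clause on a non-aggregate query); the condition here is per row

Fix: Replace HAVING with WHERE since the condition applies to individual rows

Corrected query:
SELECT id, title, rating FROM movies WHERE rating > 7.0

Result:
id | title     | rating
---+-----------+-------
3  | Die Hard  | 8.6   
4  | Inception | 7.6   
7  | Whiplash  | 7.6   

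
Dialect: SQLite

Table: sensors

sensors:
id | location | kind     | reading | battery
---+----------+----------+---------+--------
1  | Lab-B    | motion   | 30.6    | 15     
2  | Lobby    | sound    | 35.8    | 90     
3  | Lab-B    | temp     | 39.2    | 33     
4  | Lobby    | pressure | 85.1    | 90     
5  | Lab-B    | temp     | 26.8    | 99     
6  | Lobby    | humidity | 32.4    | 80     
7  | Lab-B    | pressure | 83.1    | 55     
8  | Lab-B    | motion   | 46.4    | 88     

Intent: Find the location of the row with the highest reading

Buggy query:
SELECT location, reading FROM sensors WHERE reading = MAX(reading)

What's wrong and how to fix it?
Bug: MAX(reading) is an aggregate and cannot be used directly in WHERE

Fix: Wrap MAX in a scalar subquery so WHERE compares against a single value

Corrected query:
SELECT location, reading FROM sensors WHERE reading = (SELECT MAX(reading) FROM sensors)

Result:
location | reading
---------+--------
Lobby    | 85.1   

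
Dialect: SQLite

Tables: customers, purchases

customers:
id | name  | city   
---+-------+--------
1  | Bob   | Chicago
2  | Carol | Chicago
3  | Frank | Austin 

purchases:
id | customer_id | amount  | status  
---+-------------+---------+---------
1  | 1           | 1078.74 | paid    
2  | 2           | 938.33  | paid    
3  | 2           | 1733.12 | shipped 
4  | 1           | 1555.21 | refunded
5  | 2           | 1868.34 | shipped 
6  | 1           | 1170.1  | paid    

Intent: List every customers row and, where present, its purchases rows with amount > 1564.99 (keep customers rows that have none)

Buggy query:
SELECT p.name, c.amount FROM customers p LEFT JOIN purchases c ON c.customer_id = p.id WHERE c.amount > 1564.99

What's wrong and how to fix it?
Bug: A WHERE condition on the right-hand table after LEFT JOIN drops unmatched parents

Fix: Put 'c.amount > 1564.99' in the JOIN's ON clause instead of WHERE

Corrected query:
SELECT p.name, c.amount FROM customers p LEFT JOIN purchases c ON c.customer_id = p.id AND c.amount > 1564.99

Result:
name  | amount 
------+--------
Bob   | NULL   
Carol | 1733.12
Carol | 1868.34
Frank | NULL   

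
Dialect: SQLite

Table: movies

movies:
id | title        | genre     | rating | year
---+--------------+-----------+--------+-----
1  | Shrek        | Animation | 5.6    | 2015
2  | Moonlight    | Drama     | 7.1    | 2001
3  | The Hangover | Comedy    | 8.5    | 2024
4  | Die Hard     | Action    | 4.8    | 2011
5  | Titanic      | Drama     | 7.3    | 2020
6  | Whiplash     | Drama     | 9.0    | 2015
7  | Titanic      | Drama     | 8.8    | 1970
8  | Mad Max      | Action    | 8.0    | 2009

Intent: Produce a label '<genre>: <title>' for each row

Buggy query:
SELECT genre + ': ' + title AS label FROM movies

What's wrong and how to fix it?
Bug: SQLite uses || for string concatenation; + coerces text to numbers (yielding 0)

Fix: Use the || operator for string concatenation

Corrected query:
SELECT genre || ': ' || title AS label FROM movies

Result:
label               
--------------------
Animation: Shrek    
Drama: Moonlight    
Comedy: The Hangover
Action: Die Hard    
Drama: Titanic      
Drama: Whiplash     
Drama: Titanic      
Action: Mad Max     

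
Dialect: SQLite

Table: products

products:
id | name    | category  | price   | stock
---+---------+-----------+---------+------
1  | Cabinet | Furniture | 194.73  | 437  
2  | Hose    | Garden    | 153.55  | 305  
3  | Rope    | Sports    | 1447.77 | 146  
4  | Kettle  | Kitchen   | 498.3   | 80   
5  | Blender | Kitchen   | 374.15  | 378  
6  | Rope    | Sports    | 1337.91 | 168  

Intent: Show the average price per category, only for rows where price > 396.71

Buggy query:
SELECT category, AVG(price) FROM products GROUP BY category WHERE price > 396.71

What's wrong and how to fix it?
Bug: WHERE cannot follow GROUP BY

Fix: Place WHERE between FROM and GROUP BY

Corrected query:
SELECT category, AVG(price) FROM products WHERE price > 396.71 GROUP BY category

Result:
category | AVG(price)
---------+-----------
Kitchen  | 498.3     
Sports   | 1392.84   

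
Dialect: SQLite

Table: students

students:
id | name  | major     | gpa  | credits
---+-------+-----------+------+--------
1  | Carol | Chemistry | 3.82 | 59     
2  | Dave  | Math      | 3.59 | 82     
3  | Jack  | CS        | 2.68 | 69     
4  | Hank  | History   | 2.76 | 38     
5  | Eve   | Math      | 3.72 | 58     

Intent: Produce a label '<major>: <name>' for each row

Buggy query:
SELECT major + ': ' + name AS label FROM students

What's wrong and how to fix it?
Bug: SQLite uses || for string concatenation; + coerces text to numbers (yielding 0)

Fix: Replace + with || to concatenate text

Corrected query:
SELECT major || ': ' || name AS label FROM students

Result:
label           
----------------
Chemistry: Carol
Math: Dave      
CS: Jack        
History: Hank   
Math: Eve       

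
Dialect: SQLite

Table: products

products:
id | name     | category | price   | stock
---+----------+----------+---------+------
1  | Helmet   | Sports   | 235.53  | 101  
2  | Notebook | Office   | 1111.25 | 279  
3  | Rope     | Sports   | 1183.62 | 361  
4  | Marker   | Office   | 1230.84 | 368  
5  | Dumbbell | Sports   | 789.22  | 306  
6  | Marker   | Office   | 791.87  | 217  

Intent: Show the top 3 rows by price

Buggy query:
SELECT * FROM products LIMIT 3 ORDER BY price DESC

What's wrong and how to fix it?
Bug: LIMIT must come after ORDER BY

Fix: Sort with ORDER BY, then apply LIMIT

Corrected query:
SELECT * FROM products ORDER BY price DESC LIMIT 3

Result:
id | name     | category | price   | stock
---+----------+----------+---------+------
4  | Marker   | Office   | 1230.84 | 368  
3  | Rope     | Sports   | 1183.62 | 361  
2  | Notebook | Office   | 1111.25 | 279  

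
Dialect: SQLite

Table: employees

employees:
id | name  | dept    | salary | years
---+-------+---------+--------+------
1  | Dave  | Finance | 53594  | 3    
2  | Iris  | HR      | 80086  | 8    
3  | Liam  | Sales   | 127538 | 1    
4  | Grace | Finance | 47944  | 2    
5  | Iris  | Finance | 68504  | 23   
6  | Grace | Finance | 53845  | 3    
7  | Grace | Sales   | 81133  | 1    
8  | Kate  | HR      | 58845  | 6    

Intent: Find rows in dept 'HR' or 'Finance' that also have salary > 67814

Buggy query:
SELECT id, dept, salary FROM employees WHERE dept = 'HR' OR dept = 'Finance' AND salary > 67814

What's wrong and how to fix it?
Bug: Without parentheses, AND is evaluated before OR, so the salary filter only applies to the 'Finance' branch

Fix: Group the OR with parentheses (or use IN), then AND the threshold

Corrected query:
SELECT id, dept, salary FROM employees WHERE (dept = 'HR' OR dept = 'Finance') AND salary > 67814

Result:
id | dept    | salary
---+---------+-------
2  | HR      | 80086 
5  | Finance | 68504 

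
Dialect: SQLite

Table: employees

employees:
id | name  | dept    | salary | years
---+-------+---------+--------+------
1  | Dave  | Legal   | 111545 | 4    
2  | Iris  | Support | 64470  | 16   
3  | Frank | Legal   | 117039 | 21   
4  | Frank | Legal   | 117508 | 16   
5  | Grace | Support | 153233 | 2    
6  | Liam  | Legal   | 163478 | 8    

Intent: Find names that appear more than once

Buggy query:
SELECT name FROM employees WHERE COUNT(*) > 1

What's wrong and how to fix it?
Bug: COUNT(*) is an aggregate and cannot be used in WHERE

Fix: Group first, then use HAVING for the count condition

Corrected query:
SELECT name FROM employees GROUP BY name HAVING COUNT(*) > 1

Result:
name 
-----
Frank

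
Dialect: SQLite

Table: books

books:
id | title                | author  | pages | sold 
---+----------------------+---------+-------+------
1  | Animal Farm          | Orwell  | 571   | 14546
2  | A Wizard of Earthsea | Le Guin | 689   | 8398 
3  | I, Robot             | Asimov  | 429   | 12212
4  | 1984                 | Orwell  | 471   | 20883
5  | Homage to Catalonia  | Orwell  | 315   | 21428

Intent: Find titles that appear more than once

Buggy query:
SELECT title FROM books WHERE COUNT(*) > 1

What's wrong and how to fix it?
Bug: WHERE can't reference COUNT(*); aggregates are computed after WHERE

Fix: Group first, then use HAVING for the count condition

Corrected query:
SELECT title FROM books GROUP BY title HAVING COUNT(*) > 1

Result:
(no rows)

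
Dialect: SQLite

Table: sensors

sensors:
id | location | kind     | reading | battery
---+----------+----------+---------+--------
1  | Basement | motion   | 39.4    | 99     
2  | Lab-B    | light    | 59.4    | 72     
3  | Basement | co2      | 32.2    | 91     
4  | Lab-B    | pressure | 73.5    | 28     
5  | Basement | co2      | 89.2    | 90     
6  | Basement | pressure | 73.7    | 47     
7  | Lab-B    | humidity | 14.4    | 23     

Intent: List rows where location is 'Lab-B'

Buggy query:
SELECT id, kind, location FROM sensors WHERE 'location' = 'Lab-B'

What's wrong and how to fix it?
Bug: Single quotes denote string literals in SQL; the column name is being compared as a constant string

Fix: Reference the column as location without single quotes

Corrected query:
SELECT id, kind, location FROM sensors WHERE location = 'Lab-B'

Result:
id | kind     | location
---+----------+---------
2  | light    | Lab-B   
4  | pressure | Lab-B   
7  | humidity | Lab-B   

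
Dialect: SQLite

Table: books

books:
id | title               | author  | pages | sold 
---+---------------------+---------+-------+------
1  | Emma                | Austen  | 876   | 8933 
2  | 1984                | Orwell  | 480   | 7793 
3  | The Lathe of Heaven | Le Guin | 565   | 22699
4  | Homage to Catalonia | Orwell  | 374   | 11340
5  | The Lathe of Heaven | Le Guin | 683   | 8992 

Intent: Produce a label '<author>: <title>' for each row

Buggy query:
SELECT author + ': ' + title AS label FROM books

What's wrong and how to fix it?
Bug: SQLite uses || for string concatenation; + coerces text to numbers (yielding 0)

Fix: Replace + with || to concatenate text

Corrected query:
SELECT author || ': ' || title AS label FROM books

Result:
label                       
----------------------------
Austen: Emma                
Orwell: 1984                
Le Guin: The Lathe of Heaven
Orwell: Homage to Catalonia 
Le Guin: The Lathe of Heaven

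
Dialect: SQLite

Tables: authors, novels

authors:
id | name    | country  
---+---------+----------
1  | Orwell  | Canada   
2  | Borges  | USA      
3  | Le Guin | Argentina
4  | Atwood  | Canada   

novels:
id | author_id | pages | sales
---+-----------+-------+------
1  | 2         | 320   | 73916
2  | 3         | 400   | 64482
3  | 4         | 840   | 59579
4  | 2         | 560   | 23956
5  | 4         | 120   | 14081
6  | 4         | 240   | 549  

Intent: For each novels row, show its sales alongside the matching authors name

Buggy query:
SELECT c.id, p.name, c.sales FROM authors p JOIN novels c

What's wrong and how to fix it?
Bug: Missing join condition: each novels row is matched to all authors rows instead of just its own

Fix: Add ON c.author_id = p.id to the JOIN

Corrected query:
SELECT c.id, p.name, c.sales FROM authors p JOIN novels c ON c.author_id = p.id

Result:
id | name    | sales
---+---------+------
1  | Borges  | 73916
2  | Le Guin | 64482
3  | Atwood  | 59579
4  | Borges  | 23956
5  | Atwood  | 14081
6  | Atwood  | 549  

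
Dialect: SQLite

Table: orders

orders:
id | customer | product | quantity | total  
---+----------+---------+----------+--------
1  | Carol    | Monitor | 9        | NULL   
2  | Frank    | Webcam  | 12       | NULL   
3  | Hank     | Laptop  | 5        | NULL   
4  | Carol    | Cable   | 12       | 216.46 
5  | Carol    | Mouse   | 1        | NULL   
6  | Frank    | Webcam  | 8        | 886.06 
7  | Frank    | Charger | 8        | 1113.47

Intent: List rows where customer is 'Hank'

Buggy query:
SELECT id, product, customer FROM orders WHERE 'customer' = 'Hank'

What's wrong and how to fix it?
Bug: Single quotes denote string literals in SQL; the column name is being compared as a constant string

Fix: Reference the column as customer without single quotes

Corrected query:
SELECT id, product, customer FROM orders WHERE customer = 'Hank'

Result:
id | product | customer
---+---------+---------
3  | Laptop  | Hank    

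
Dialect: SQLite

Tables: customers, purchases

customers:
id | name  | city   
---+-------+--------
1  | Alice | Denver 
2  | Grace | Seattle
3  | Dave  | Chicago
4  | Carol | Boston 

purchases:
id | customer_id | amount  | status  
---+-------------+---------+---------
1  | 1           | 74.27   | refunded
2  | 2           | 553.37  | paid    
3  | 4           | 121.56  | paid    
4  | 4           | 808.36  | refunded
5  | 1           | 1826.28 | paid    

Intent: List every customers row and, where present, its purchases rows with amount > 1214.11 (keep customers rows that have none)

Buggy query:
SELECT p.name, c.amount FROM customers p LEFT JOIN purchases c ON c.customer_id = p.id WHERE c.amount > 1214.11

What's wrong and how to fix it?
Bug: Filtering c.amount in WHERE discards the NULL rows produced by LEFT JOIN, turning it into an inner join

Fix: Put 'c.amount > 1214.11' in the JOIN's ON clause instead of WHERE

Corrected query:
SELECT p.name, c.amount FROM customers p LEFT JOIN purchases c ON c.customer_id = p.id AND c.amount > 1214.11

Result:
name  | amount 
------+--------
Alice | 1826.28
Grace | NULL   
Dave  | NULL   
Carol | NULL   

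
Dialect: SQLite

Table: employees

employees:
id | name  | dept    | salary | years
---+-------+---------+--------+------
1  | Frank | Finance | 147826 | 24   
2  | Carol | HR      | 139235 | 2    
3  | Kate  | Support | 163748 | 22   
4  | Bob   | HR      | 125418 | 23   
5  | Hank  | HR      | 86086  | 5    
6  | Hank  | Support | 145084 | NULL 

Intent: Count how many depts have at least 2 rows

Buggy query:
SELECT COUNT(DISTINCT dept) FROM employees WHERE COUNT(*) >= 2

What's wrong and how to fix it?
Bug: WHERE filters individual rows, not groups, so a group-level COUNT is invalid there

Fix: Group first with HAVING COUNT(*) >= 2, then COUNT the resulting groups

Corrected query:
SELECT COUNT(*) FROM (SELECT dept FROM employees GROUP BY dept HAVING COUNT(*) >= 2)

Result:
COUNT(*)
--------
2       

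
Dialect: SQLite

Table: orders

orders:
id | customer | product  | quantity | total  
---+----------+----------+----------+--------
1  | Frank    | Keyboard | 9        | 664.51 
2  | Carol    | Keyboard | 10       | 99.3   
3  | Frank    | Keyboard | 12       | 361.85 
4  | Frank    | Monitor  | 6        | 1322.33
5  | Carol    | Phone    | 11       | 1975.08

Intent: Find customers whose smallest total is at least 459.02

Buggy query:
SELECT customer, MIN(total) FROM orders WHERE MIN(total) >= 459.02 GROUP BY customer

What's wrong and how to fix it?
Bug: MIN() in WHERE is a misuse of aggregate

Fix: Replace WHERE with HAVING after the GROUP BY

Corrected query:
SELECT customer, MIN(total) FROM orders GROUP BY customer HAVING MIN(total) >= 459.02

Result:
(no rows)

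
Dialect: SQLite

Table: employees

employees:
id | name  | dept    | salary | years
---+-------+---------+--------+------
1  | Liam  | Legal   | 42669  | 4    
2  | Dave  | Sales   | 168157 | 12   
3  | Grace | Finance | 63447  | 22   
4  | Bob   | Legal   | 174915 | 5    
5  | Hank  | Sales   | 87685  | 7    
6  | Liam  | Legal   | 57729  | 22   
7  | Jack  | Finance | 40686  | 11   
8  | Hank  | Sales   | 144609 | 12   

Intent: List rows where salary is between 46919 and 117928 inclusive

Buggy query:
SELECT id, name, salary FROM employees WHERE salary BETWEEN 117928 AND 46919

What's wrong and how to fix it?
Bug: The bounds are reversed; BETWEEN a AND b requires a <= b to match anything

Fix: Write BETWEEN 46919 AND 117928

Corrected query:
SELECT id, name, salary FROM employees WHERE salary BETWEEN 46919 AND 117928

Result:
id | name  | salary
---+-------+-------
3  | Grace | 63447 
5  | Hank  | 87685 
6  | Liam  | 57729 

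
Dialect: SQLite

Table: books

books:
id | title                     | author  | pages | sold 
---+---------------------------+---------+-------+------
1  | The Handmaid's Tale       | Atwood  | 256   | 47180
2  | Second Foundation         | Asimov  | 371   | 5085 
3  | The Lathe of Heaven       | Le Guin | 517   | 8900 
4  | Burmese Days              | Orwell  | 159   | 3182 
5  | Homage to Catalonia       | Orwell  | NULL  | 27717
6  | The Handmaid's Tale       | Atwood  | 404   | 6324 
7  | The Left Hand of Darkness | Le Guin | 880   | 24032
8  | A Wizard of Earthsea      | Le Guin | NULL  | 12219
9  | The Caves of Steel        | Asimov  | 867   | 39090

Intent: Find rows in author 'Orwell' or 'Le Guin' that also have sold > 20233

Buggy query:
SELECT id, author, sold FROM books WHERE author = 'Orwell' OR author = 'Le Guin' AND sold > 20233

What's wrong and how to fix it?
Bug: AND binds tighter than OR, so this parses as author = 'Orwell' OR (author = 'Le Guin' AND sold > 20233)

Fix: Group the OR with parentheses (or use IN), then AND the threshold

Corrected query:
SELECT id, author, sold FROM books WHERE (author = 'Orwell' OR author = 'Le Guin') AND sold > 20233

Result:
id | author  | sold 
---+---------+------
5  | Orwell  | 27717
7  | Le Guin | 24032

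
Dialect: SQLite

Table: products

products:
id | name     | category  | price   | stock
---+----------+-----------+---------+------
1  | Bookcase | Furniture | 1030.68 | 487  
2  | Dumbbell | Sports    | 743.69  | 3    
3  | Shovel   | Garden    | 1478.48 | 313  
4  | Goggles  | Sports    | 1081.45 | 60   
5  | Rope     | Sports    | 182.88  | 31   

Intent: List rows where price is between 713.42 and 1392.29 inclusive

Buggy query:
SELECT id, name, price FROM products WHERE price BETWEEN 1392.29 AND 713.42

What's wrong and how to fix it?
Bug: The bounds are reversed; BETWEEN a AND b requires a <= b to match anything

Fix: Write BETWEEN 713.42 AND 1392.29

Corrected query:
SELECT id, name, price FROM products WHERE price BETWEEN 713.42 AND 1392.29

Result:
id | name     | price  
---+----------+--------
1  | Bookcase | 1030.68
2  | Dumbbell | 743.69 
4  | Goggles  | 1081.45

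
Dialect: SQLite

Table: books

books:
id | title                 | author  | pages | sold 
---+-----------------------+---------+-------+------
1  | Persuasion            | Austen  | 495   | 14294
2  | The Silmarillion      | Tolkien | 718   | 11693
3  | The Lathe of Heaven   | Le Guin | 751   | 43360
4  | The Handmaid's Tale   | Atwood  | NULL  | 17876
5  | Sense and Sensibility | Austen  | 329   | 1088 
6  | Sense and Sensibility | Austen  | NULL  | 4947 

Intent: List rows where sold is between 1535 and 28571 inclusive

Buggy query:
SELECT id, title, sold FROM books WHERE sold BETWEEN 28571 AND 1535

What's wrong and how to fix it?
Bug: BETWEEN expects the lower bound first; with 28571 AND 1535 the range is empty

Fix: Write BETWEEN 1535 AND 28571

Corrected query:
SELECT id, title, sold FROM books WHERE sold BETWEEN 1535 AND 28571

Result:
id | title                 | sold 
---+-----------------------+------
1  | Persuasion            | 14294
2  | The Silmarillion      | 11693
4  | The Handmaid's Tale   | 17876
6  | Sense and Sensibility | 4947 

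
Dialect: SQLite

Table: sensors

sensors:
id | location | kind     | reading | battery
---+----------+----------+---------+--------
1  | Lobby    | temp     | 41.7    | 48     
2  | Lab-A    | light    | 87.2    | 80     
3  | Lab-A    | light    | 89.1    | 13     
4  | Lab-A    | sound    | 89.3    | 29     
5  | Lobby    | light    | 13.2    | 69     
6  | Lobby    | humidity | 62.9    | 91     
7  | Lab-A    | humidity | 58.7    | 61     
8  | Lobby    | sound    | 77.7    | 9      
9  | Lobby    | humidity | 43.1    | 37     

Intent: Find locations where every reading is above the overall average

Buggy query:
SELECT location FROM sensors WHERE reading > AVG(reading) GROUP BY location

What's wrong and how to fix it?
Bug: AVG() is an aggregate; it can't sit directly in WHERE

Fix: Use a subquery for AVG and a HAVING MIN(...) filter so the condition holds for every row in the group

Corrected query:
SELECT location FROM sensors GROUP BY location HAVING MIN(reading) > (SELECT AVG(reading) FROM sensors)

Result:
(no rows)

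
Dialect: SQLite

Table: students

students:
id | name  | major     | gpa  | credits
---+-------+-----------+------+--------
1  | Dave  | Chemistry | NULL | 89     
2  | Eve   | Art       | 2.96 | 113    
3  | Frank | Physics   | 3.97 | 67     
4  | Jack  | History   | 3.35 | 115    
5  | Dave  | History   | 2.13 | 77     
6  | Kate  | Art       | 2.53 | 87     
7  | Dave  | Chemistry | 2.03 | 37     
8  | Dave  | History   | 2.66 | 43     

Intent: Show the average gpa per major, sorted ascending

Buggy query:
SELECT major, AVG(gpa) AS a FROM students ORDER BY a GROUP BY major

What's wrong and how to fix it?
Bug: GROUP BY must precede ORDER BY

Fix: Move ORDER BY to the end, after GROUP BY

Corrected query:
SELECT major, AVG(gpa) AS a FROM students GROUP BY major ORDER BY a

Result:
major     | a       
----------+---------
Chemistry | 2.03    
History   | 2.713333
Art       | 2.745   
Physics   | 3.97    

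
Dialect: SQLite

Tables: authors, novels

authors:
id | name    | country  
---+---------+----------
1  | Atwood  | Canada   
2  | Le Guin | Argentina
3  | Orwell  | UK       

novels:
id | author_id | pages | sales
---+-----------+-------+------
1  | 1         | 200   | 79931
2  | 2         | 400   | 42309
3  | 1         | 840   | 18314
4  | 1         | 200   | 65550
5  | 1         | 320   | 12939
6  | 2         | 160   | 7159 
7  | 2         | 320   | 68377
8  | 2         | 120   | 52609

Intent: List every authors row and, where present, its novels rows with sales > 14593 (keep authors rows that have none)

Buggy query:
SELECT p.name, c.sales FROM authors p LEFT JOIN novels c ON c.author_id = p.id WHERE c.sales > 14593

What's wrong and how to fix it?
Bug: A WHERE condition on the right-hand table after LEFT JOIN drops unmatched parents

Fix: Put 'c.sales > 14593' in the JOIN's ON clause instead of WHERE

Corrected query:
SELECT p.name, c.sales FROM authors p LEFT JOIN novels c ON c.author_id = p.id AND c.sales > 14593

Result:
name    | sales
--------+------
Atwood  | 18314
Atwood  | 65550
Atwood  | 79931
Le Guin | 42309
Le Guin | 52609
Le Guin | 68377
Orwell  | NULL 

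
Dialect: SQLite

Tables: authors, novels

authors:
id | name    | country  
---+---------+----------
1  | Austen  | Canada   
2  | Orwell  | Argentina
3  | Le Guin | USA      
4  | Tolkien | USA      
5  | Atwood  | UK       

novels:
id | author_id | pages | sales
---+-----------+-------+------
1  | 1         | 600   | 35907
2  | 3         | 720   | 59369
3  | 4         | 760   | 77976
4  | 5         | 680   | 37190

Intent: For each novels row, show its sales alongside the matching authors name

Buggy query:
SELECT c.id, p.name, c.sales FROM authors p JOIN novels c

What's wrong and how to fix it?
Bug: JOIN with no ON clause produces a cartesian product; every novels row pairs with every authors row

Fix: Add ON c.author_id = p.id to the JOIN

Corrected query:
SELECT c.id, p.name, c.sales FROM authors p JOIN novels c ON c.author_id = p.id

Result:
id | name    | sales
---+---------+------
1  | Austen  | 35907
2  | Le Guin | 59369
3  | Tolkien | 77976
4  | Atwood  | 37190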